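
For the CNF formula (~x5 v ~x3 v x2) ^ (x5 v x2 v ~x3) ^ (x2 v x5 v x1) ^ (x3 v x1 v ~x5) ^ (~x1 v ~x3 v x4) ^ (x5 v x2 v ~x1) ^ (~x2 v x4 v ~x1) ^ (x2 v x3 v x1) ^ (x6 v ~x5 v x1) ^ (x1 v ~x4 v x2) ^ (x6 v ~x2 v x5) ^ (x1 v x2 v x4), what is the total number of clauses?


Each group enclosed in parentheses joined by ^ is one clause.
Counting the conjuncts: 12 clauses.

12


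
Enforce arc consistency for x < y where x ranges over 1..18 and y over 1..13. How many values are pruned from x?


For the constraint x < y, x needs a supporting value in y's domain.
x can be at most 12 (one less than y's maximum).
Valid x values from domain: 12 out of 18.
Pruned = 18 - 12 = 6.

6


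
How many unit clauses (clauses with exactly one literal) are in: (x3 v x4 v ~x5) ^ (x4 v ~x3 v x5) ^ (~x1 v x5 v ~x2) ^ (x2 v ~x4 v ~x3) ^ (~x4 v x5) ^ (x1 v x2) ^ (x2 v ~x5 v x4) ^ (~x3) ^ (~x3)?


A unit clause contains exactly one literal.
Unit clauses found: (~x3), (~x3).
Count = 2.

2


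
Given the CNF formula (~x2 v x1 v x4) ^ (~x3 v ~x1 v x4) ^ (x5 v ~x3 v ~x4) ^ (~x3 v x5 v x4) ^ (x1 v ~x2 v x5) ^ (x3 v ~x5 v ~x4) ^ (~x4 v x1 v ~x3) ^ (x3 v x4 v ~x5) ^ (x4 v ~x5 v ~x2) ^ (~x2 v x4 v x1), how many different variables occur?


Identify each distinct variable in the formula.
Variables found: x1, x2, x3, x4, x5.
Total distinct variables = 5.

5


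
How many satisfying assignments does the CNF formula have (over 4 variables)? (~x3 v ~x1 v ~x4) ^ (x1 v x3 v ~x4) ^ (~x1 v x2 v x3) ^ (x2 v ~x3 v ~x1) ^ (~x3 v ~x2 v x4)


Enumerate all 16 truth assignments over 4 variables.
Test each against every clause.
Satisfying assignments found: 7.

7


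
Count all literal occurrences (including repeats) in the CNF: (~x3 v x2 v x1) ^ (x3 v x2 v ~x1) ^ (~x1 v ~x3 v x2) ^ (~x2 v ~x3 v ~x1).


Clause lengths: 3, 3, 3, 3.
Sum = 3 + 3 + 3 + 3 = 12.

12


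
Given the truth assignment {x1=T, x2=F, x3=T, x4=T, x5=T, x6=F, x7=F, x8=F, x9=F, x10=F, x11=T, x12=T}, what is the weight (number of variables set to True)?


The weight is the number of variables assigned True.
True variables: x1, x3, x4, x5, x11, x12.
Weight = 6.

6


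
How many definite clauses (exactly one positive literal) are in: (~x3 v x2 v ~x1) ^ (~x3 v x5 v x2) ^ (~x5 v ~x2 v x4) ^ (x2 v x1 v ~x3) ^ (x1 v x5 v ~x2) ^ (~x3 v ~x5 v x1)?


A definite clause has exactly one positive literal.
Clause 1: 1 positive -> definite
Clause 2: 2 positive -> not definite
Clause 3: 1 positive -> definite
Clause 4: 2 positive -> not definite
Clause 5: 2 positive -> not definite
Clause 6: 1 positive -> definite
Definite clause count = 3.

3


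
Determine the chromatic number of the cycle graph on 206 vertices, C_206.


A cycle on an even number of vertices is bipartite: alternate two colors around the cycle.
Since 206 is even, two colors suffice, and at least two are needed because the graph has edges.
Chromatic number = 2.

2


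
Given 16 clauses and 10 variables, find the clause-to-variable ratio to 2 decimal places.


Clause-to-variable ratio = clauses / variables.
16 / 10 = 1.6.

1.6


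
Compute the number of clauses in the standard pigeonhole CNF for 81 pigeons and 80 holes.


The PHP encoding has two parts:
1) At-least-one-hole clauses: 81 (one per pigeon, each with 80 literals).
2) At-most-one-pigeon-per-hole clauses: 80 holes * C(81,2) = 80 * 3240 = 259200.
Total clauses = 81 + 259200 = 259281.

259281


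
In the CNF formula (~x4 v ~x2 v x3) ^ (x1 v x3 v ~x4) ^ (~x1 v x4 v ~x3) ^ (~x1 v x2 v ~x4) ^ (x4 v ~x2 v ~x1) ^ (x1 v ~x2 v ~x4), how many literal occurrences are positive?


Scan each clause for unnegated literals.
Clause 1: 1 positive; Clause 2: 2 positive; Clause 3: 1 positive; Clause 4: 1 positive; Clause 5: 1 positive; Clause 6: 1 positive.
Total positive literal occurrences = 7.

7


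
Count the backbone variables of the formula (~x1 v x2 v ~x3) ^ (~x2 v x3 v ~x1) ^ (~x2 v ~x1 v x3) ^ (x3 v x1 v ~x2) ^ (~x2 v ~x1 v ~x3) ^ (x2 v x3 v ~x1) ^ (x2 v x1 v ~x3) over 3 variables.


Find all satisfying assignments: 2 model(s).
Check which variables have the same value in every model.
Fixed variables: x1=F.
Backbone size = 1.

1


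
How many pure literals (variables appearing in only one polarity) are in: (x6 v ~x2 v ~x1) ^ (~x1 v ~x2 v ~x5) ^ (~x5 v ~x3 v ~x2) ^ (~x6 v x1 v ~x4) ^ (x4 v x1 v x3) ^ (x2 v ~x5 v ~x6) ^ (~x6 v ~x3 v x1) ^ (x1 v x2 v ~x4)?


A pure literal appears in only one polarity across all clauses.
Pure literals: x5 (negative only).
Count = 1.

1


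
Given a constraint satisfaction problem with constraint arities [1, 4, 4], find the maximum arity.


The arities are: 1, 4, 4.
Scan for the maximum value.
Maximum arity = 4.

4


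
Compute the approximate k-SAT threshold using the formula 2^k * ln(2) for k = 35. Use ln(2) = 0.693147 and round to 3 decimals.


Using the asymptotic formula: threshold ~ 2^k * ln(2).
2^35 = 34359738368.
34359738368 * 0.693147 = 23816349570.564.

23816349570.564


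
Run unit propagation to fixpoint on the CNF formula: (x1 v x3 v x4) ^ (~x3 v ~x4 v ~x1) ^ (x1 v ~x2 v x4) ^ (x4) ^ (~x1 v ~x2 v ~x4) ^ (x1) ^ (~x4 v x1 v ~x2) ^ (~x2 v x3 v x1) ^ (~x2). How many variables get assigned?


Unit propagation repeatedly assigns the literal in any unit clause, then simplifies.
Assignments in order: x4 = T, x1 = T, x3 = F, x2 = F.
No further unit clauses remain.
Total variables assigned = 4.

4


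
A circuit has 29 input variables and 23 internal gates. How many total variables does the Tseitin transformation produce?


The Tseitin transformation introduces one auxiliary variable per gate.
Total variables = inputs + gates = 29 + 23 = 52.

52


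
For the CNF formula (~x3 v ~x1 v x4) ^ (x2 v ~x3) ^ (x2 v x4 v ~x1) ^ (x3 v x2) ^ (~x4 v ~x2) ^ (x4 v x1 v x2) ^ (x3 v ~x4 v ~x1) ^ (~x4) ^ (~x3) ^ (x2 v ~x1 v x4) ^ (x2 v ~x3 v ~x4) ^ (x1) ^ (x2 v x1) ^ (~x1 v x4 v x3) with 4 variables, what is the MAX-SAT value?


Enumerate all 16 truth assignments.
For each, count how many of the 14 clauses are satisfied.
The formula is not fully satisfiable, so the maximum is below 14.
Maximum simultaneously satisfiable clauses = 13.

13


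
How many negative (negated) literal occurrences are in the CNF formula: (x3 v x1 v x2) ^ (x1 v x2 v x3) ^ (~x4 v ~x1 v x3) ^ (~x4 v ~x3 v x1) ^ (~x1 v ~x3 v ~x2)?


Scan each clause for negated literals.
Clause 1: 0 negative; Clause 2: 0 negative; Clause 3: 2 negative; Clause 4: 2 negative; Clause 5: 3 negative.
Total negative literal occurrences = 7.

7


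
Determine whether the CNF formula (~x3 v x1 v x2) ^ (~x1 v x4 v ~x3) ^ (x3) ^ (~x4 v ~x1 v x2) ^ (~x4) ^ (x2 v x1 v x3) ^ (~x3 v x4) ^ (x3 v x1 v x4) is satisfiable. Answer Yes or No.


Check all 16 possible truth assignments.
Number of satisfying assignments found: 0.
The formula is unsatisfiable.

No


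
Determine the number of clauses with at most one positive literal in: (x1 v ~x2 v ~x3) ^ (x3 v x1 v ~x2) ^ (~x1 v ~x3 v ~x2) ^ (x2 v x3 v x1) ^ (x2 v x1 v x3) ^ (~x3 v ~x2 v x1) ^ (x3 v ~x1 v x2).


A Horn clause has at most one positive literal.
Clause 1: 1 positive lit(s) -> Horn
Clause 2: 2 positive lit(s) -> not Horn
Clause 3: 0 positive lit(s) -> Horn
Clause 4: 3 positive lit(s) -> not Horn
Clause 5: 3 positive lit(s) -> not Horn
Clause 6: 1 positive lit(s) -> Horn
Clause 7: 2 positive lit(s) -> not Horn
Total Horn clauses = 3.

3


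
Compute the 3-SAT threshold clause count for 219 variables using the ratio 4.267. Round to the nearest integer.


The 3-SAT phase transition occurs at approximately 4.267 clauses per variable.
m = 4.267 * 219 = 934.473.
Rounded to nearest integer: 934.

934


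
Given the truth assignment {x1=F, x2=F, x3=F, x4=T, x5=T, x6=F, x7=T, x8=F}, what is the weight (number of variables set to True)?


The weight is the number of variables assigned True.
True variables: x4, x5, x7.
Weight = 3.

3


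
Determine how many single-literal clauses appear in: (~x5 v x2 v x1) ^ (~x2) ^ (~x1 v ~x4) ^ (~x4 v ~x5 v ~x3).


A unit clause contains exactly one literal.
Unit clauses found: (~x2).
Count = 1.

1


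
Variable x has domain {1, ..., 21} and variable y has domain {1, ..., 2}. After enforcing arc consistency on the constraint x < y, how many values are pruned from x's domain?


For the constraint x < y, x needs a supporting value in y's domain.
x can be at most 1 (one less than y's maximum).
Valid x values from domain: 1 out of 21.
Pruned = 21 - 1 = 20.

20


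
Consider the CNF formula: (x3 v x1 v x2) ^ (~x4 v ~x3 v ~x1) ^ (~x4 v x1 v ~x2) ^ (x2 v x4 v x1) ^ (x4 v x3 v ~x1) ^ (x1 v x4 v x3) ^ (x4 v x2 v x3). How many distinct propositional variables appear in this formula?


Identify each distinct variable in the formula.
Variables found: x1, x2, x3, x4.
Total distinct variables = 4.

4


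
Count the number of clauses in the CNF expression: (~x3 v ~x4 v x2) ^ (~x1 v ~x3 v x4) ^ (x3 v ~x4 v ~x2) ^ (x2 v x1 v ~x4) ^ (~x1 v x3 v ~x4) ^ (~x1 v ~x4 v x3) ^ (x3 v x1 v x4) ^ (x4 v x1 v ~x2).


Each group enclosed in parentheses joined by ^ is one clause.
Counting the conjuncts: 8 clauses.

8


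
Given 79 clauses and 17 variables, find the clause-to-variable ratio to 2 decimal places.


Clause-to-variable ratio = clauses / variables.
79 / 17 = 4.65.

4.65


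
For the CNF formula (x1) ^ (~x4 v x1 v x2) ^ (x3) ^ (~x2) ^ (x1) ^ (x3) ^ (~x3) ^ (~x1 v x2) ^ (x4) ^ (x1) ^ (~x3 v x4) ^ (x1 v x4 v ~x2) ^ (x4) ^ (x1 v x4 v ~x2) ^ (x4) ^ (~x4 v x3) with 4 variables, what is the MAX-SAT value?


Enumerate all 16 truth assignments.
For each, count how many of the 16 clauses are satisfied.
The formula is not fully satisfiable, so the maximum is below 16.
Maximum simultaneously satisfiable clauses = 14.

14


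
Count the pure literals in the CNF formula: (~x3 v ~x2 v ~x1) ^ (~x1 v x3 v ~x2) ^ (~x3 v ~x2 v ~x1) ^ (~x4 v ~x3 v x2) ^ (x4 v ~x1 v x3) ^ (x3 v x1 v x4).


A pure literal appears in only one polarity across all clauses.
No pure literals found.
Count = 0.

0


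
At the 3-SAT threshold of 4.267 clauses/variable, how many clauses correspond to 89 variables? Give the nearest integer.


The 3-SAT phase transition occurs at approximately 4.267 clauses per variable.
m = 4.267 * 89 = 379.763.
Rounded to nearest integer: 380.

380


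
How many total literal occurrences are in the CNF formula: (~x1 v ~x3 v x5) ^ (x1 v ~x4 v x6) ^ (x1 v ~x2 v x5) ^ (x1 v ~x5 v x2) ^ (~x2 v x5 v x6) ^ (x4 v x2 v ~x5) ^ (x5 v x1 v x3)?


Clause lengths: 3, 3, 3, 3, 3, 3, 3.
Sum = 3 + 3 + 3 + 3 + 3 + 3 + 3 = 21.

21


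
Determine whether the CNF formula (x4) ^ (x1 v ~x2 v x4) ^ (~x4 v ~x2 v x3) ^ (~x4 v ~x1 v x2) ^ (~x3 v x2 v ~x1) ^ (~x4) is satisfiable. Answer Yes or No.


Check all 16 possible truth assignments.
Number of satisfying assignments found: 0.
The formula is unsatisfiable.

No


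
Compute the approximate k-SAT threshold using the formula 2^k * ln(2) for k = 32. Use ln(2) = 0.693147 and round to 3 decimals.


Using the asymptotic formula: threshold ~ 2^k * ln(2).
2^32 = 4294967296.
4294967296 * 0.693147 = 2977043696.321.

2977043696.321


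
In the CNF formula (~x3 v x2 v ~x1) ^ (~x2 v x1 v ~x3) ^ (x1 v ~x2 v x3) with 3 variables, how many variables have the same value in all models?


Find all satisfying assignments: 5 model(s).
Check which variables have the same value in every model.
No variable is fixed across all models.
Backbone size = 0.

0


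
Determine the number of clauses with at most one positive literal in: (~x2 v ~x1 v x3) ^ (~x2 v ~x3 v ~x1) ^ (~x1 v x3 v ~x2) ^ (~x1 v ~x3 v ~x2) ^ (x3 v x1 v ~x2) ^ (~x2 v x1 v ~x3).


A Horn clause has at most one positive literal.
Clause 1: 1 positive lit(s) -> Horn
Clause 2: 0 positive lit(s) -> Horn
Clause 3: 1 positive lit(s) -> Horn
Clause 4: 0 positive lit(s) -> Horn
Clause 5: 2 positive lit(s) -> not Horn
Clause 6: 1 positive lit(s) -> Horn
Total Horn clauses = 5.

5


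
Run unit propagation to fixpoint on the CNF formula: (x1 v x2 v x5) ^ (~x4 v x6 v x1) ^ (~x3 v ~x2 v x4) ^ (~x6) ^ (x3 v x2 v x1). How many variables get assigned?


Unit propagation repeatedly assigns the literal in any unit clause, then simplifies.
Assignments in order: x6 = F.
No further unit clauses remain.
Total variables assigned = 1.

1


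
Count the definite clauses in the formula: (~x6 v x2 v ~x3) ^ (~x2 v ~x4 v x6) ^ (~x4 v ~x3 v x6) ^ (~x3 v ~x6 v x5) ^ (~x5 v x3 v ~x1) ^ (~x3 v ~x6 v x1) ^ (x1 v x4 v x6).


A definite clause has exactly one positive literal.
Clause 1: 1 positive -> definite
Clause 2: 1 positive -> definite
Clause 3: 1 positive -> definite
Clause 4: 1 positive -> definite
Clause 5: 1 positive -> definite
Clause 6: 1 positive -> definite
Clause 7: 3 positive -> not definite
Definite clause count = 6.

6


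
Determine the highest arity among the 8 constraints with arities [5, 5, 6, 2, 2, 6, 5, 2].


The arities are: 5, 5, 6, 2, 2, 6, 5, 2.
Scan for the maximum value.
Maximum arity = 6.

6


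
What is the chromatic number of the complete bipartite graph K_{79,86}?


K_{79,86} is bipartite by definition: the two parts are independent sets, with every edge crossing between them.
Color all vertices in one part with color 1 and all vertices in the other part with color 2.
Since the graph has at least one edge, one color does not suffice.
Chromatic number = 2.

2


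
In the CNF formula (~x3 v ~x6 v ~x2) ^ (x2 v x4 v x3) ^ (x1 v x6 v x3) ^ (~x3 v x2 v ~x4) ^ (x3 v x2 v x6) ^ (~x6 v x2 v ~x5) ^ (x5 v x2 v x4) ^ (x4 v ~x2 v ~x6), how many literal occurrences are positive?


Scan each clause for unnegated literals.
Clause 1: 0 positive; Clause 2: 3 positive; Clause 3: 3 positive; Clause 4: 1 positive; Clause 5: 3 positive; Clause 6: 1 positive; Clause 7: 3 positive; Clause 8: 1 positive.
Total positive literal occurrences = 15.

15


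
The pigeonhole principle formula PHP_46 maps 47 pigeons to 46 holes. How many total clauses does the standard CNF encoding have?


The PHP encoding has two parts:
1) At-least-one-hole clauses: 47 (one per pigeon, each with 46 literals).
2) At-most-one-pigeon-per-hole clauses: 46 holes * C(47,2) = 46 * 1081 = 49726.
Total clauses = 47 + 49726 = 49773.

49773


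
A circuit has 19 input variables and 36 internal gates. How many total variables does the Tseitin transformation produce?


The Tseitin transformation introduces one auxiliary variable per gate.
Total variables = inputs + gates = 19 + 36 = 55.

55


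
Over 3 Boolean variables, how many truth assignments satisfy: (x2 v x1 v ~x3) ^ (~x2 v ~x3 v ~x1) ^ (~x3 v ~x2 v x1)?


Enumerate all 8 truth assignments over 3 variables.
Test each against every clause.
Satisfying assignments found: 5.

5


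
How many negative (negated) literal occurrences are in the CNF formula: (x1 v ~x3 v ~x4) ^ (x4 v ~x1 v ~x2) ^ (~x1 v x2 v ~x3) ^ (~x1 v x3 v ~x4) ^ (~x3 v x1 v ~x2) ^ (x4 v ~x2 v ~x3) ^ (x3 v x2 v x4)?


Scan each clause for negated literals.
Clause 1: 2 negative; Clause 2: 2 negative; Clause 3: 2 negative; Clause 4: 2 negative; Clause 5: 2 negative; Clause 6: 2 negative; Clause 7: 0 negative.
Total negative literal occurrences = 12.

12


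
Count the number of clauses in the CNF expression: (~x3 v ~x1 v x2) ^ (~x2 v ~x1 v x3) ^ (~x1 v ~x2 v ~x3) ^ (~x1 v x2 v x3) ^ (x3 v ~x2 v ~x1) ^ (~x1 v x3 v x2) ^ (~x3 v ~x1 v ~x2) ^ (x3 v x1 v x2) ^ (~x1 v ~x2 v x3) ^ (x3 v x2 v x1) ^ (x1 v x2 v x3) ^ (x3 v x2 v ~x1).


Each group enclosed in parentheses joined by ^ is one clause.
Counting the conjuncts: 12 clauses.

12


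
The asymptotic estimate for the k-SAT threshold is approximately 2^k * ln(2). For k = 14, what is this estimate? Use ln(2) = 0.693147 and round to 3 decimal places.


Using the asymptotic formula: threshold ~ 2^k * ln(2).
2^14 = 16384.
16384 * 0.693147 = 11356.52.

11356.52


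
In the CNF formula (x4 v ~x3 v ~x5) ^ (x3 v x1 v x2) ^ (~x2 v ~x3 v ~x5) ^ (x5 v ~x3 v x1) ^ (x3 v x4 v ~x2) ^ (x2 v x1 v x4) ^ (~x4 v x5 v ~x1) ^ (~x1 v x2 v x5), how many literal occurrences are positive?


Scan each clause for unnegated literals.
Clause 1: 1 positive; Clause 2: 3 positive; Clause 3: 0 positive; Clause 4: 2 positive; Clause 5: 2 positive; Clause 6: 3 positive; Clause 7: 1 positive; Clause 8: 2 positive.
Total positive literal occurrences = 14.

14


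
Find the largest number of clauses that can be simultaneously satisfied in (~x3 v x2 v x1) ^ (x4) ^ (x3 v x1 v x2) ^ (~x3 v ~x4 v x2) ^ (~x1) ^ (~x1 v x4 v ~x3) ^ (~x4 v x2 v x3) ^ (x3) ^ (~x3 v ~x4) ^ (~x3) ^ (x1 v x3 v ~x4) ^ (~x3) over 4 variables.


Enumerate all 16 truth assignments.
For each, count how many of the 12 clauses are satisfied.
The formula is not fully satisfiable, so the maximum is below 12.
Maximum simultaneously satisfiable clauses = 10.

10


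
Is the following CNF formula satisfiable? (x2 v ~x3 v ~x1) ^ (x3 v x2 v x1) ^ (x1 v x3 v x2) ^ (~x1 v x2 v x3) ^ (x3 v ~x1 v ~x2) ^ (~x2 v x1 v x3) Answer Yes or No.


Check all 8 possible truth assignments.
Number of satisfying assignments found: 3.
The formula is satisfiable.

Yes


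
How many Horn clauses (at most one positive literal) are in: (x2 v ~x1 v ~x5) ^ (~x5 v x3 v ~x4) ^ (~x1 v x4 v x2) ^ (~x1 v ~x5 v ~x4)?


A Horn clause has at most one positive literal.
Clause 1: 1 positive lit(s) -> Horn
Clause 2: 1 positive lit(s) -> Horn
Clause 3: 2 positive lit(s) -> not Horn
Clause 4: 0 positive lit(s) -> Horn
Total Horn clauses = 3.

3


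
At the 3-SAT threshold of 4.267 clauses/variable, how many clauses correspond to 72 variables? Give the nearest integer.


The 3-SAT phase transition occurs at approximately 4.267 clauses per variable.
m = 4.267 * 72 = 307.224.
Rounded to nearest integer: 307.

307


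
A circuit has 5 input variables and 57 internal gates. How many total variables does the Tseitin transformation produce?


The Tseitin transformation introduces one auxiliary variable per gate.
Total variables = inputs + gates = 5 + 57 = 62.

62


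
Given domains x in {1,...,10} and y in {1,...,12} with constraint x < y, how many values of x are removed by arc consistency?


For the constraint x < y, x needs a supporting value in y's domain.
x can be at most 11 (one less than y's maximum).
Valid x values from domain: 10 out of 10.
Pruned = 10 - 10 = 0.

0


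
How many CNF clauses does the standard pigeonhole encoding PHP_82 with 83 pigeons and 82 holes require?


The PHP encoding has two parts:
1) At-least-one-hole clauses: 83 (one per pigeon, each with 82 literals).
2) At-most-one-pigeon-per-hole clauses: 82 holes * C(83,2) = 82 * 3403 = 279046.
Total clauses = 83 + 279046 = 279129.

279129


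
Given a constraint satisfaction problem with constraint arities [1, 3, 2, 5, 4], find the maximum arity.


The arities are: 1, 3, 2, 5, 4.
Scan for the maximum value.
Maximum arity = 5.

5


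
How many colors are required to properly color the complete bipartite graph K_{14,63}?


K_{14,63} is bipartite by definition: the two parts are independent sets, with every edge crossing between them.
Color all vertices in one part with color 1 and all vertices in the other part with color 2.
Since the graph has at least one edge, one color does not suffice.
Chromatic number = 2.

2


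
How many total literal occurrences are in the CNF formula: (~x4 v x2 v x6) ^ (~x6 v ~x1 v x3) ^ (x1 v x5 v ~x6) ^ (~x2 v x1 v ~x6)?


Clause lengths: 3, 3, 3, 3.
Sum = 3 + 3 + 3 + 3 = 12.

12


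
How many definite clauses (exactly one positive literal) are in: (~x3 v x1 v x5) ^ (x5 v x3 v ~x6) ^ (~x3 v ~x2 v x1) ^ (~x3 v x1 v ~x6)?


A definite clause has exactly one positive literal.
Clause 1: 2 positive -> not definite
Clause 2: 2 positive -> not definite
Clause 3: 1 positive -> definite
Clause 4: 1 positive -> definite
Definite clause count = 2.

2


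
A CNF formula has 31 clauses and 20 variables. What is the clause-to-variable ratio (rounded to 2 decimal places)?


Clause-to-variable ratio = clauses / variables.
31 / 20 = 1.55.

1.55


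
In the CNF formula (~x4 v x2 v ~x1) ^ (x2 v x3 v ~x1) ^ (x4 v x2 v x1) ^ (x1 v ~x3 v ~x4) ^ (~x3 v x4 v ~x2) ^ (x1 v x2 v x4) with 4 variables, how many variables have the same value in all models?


Find all satisfying assignments: 7 model(s).
Check which variables have the same value in every model.
No variable is fixed across all models.
Backbone size = 0.

0


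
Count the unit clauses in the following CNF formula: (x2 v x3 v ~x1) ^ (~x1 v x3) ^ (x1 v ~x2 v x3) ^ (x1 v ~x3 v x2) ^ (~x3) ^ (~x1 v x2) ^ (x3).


A unit clause contains exactly one literal.
Unit clauses found: (~x3), (x3).
Count = 2.

2


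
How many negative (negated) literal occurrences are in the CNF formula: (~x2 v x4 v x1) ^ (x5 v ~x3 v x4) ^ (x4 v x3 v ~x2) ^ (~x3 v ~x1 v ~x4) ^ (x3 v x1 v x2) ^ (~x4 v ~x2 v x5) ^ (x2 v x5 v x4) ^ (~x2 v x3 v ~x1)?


Scan each clause for negated literals.
Clause 1: 1 negative; Clause 2: 1 negative; Clause 3: 1 negative; Clause 4: 3 negative; Clause 5: 0 negative; Clause 6: 2 negative; Clause 7: 0 negative; Clause 8: 2 negative.
Total negative literal occurrences = 10.

10


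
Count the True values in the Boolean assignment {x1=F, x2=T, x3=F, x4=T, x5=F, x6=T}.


The weight is the number of variables assigned True.
True variables: x2, x4, x6.
Weight = 3.

3


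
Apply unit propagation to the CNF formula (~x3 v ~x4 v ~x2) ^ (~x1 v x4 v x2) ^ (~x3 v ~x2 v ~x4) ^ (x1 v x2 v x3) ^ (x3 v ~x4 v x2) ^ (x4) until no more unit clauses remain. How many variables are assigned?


Unit propagation repeatedly assigns the literal in any unit clause, then simplifies.
Assignments in order: x4 = T.
No further unit clauses remain.
Total variables assigned = 1.

1


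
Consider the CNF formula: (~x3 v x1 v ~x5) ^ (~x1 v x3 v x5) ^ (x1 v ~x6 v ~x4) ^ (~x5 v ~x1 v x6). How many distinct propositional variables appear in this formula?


Identify each distinct variable in the formula.
Variables found: x1, x3, x4, x5, x6.
Total distinct variables = 5.

5


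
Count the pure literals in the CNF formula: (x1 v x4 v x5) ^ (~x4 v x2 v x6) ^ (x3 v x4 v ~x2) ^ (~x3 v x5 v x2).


A pure literal appears in only one polarity across all clauses.
Pure literals: x1 (positive only), x5 (positive only), x6 (positive only).
Count = 3.

3


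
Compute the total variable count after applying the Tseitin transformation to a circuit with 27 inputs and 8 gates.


The Tseitin transformation introduces one auxiliary variable per gate.
Total variables = inputs + gates = 27 + 8 = 35.

35


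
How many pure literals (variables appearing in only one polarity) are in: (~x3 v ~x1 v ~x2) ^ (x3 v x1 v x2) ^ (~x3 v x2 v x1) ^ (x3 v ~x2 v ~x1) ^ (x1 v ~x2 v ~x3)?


A pure literal appears in only one polarity across all clauses.
No pure literals found.
Count = 0.

0


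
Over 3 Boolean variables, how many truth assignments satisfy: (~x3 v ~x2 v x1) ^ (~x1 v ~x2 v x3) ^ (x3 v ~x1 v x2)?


Enumerate all 8 truth assignments over 3 variables.
Test each against every clause.
Satisfying assignments found: 5.

5


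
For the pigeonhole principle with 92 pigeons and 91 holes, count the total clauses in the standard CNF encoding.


The PHP encoding has two parts:
1) At-least-one-hole clauses: 92 (one per pigeon, each with 91 literals).
2) At-most-one-pigeon-per-hole clauses: 91 holes * C(92,2) = 91 * 4186 = 380926.
Total clauses = 92 + 380926 = 381018.

381018


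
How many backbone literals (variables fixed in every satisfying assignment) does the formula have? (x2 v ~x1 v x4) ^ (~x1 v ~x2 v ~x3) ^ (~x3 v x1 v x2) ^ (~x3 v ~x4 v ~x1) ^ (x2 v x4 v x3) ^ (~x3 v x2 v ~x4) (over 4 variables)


Find all satisfying assignments: 8 model(s).
Check which variables have the same value in every model.
No variable is fixed across all models.
Backbone size = 0.

0


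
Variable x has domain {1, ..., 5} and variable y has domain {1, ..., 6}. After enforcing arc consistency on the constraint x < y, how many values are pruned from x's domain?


For the constraint x < y, x needs a supporting value in y's domain.
x can be at most 5 (one less than y's maximum).
Valid x values from domain: 5 out of 5.
Pruned = 5 - 5 = 0.

0


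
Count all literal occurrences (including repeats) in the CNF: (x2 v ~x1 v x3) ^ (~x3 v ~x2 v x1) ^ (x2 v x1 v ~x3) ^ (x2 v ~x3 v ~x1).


Clause lengths: 3, 3, 3, 3.
Sum = 3 + 3 + 3 + 3 = 12.

12


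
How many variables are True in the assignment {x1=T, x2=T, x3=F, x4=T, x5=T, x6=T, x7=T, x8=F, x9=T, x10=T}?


The weight is the number of variables assigned True.
True variables: x1, x2, x4, x5, x6, x7, x9, x10.
Weight = 8.

8


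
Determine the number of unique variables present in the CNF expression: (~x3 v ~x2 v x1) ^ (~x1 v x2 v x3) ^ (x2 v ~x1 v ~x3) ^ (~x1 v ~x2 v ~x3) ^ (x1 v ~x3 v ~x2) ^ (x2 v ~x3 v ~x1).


Identify each distinct variable in the formula.
Variables found: x1, x2, x3.
Total distinct variables = 3.

3


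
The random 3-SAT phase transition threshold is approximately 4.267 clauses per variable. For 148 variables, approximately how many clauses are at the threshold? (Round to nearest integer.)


The 3-SAT phase transition occurs at approximately 4.267 clauses per variable.
m = 4.267 * 148 = 631.516.
Rounded to nearest integer: 632.

632


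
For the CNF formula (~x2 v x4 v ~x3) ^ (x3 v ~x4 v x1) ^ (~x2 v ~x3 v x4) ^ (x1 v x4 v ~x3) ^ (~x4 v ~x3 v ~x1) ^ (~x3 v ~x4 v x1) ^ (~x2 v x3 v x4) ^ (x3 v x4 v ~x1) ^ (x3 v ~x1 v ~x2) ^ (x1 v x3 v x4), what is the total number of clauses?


Each group enclosed in parentheses joined by ^ is one clause.
Counting the conjuncts: 10 clauses.

10


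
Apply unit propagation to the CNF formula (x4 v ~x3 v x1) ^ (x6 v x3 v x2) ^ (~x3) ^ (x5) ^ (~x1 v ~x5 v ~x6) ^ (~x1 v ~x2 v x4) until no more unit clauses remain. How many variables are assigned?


Unit propagation repeatedly assigns the literal in any unit clause, then simplifies.
Assignments in order: x3 = F, x5 = T.
No further unit clauses remain.
Total variables assigned = 2.

2


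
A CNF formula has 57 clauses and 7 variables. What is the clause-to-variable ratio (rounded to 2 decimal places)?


Clause-to-variable ratio = clauses / variables.
57 / 7 = 8.14.

8.14


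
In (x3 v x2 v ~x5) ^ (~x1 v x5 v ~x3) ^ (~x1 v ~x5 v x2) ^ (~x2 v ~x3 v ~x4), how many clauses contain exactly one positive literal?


A definite clause has exactly one positive literal.
Clause 1: 2 positive -> not definite
Clause 2: 1 positive -> definite
Clause 3: 1 positive -> definite
Clause 4: 0 positive -> not definite
Definite clause count = 2.

2


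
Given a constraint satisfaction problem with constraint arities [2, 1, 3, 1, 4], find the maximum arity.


The arities are: 2, 1, 3, 1, 4.
Scan for the maximum value.
Maximum arity = 4.

4


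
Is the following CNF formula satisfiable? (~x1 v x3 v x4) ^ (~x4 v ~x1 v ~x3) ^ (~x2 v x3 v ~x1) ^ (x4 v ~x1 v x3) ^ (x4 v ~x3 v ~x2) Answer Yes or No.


Check all 16 possible truth assignments.
Number of satisfying assignments found: 9.
The formula is satisfiable.

Yes


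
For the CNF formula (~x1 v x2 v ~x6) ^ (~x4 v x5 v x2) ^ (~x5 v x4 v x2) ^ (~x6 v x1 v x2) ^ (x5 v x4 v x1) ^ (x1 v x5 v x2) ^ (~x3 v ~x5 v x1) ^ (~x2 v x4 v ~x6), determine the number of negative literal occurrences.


Scan each clause for negated literals.
Clause 1: 2 negative; Clause 2: 1 negative; Clause 3: 1 negative; Clause 4: 1 negative; Clause 5: 0 negative; Clause 6: 0 negative; Clause 7: 2 negative; Clause 8: 2 negative.
Total negative literal occurrences = 9.

9


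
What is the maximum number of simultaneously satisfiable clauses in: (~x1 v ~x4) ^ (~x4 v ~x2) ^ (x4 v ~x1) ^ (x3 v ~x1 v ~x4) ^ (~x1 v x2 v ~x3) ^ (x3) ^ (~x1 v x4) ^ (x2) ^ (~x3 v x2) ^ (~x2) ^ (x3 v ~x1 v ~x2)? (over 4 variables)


Enumerate all 16 truth assignments.
For each, count how many of the 11 clauses are satisfied.
The formula is not fully satisfiable, so the maximum is below 11.
Maximum simultaneously satisfiable clauses = 10.

10


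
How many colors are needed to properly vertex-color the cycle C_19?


An odd cycle cannot be 2-colored: alternating two colors around the cycle returns to the start with a conflict.
Since 19 is odd, three colors are required (and three suffice).
Chromatic number = 3.

3


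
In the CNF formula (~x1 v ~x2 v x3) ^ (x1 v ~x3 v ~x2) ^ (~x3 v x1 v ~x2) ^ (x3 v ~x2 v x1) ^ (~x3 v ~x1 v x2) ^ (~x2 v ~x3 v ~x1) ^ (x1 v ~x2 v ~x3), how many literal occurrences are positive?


Scan each clause for unnegated literals.
Clause 1: 1 positive; Clause 2: 1 positive; Clause 3: 1 positive; Clause 4: 2 positive; Clause 5: 1 positive; Clause 6: 0 positive; Clause 7: 1 positive.
Total positive literal occurrences = 7.

7


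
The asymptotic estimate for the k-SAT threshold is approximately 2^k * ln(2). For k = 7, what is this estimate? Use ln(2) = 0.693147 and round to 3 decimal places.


Using the asymptotic formula: threshold ~ 2^k * ln(2).
2^7 = 128.
128 * 0.693147 = 88.723.

88.723


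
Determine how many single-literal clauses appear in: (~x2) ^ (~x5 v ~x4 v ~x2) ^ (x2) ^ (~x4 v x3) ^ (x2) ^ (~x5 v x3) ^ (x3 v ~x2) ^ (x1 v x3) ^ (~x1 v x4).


A unit clause contains exactly one literal.
Unit clauses found: (~x2), (x2), (x2).
Count = 3.

3


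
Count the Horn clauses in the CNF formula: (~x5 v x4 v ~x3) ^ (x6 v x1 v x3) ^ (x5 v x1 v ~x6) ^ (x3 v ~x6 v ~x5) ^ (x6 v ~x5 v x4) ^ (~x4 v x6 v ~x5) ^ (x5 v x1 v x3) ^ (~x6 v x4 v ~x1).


A Horn clause has at most one positive literal.
Clause 1: 1 positive lit(s) -> Horn
Clause 2: 3 positive lit(s) -> not Horn
Clause 3: 2 positive lit(s) -> not Horn
Clause 4: 1 positive lit(s) -> Horn
Clause 5: 2 positive lit(s) -> not Horn
Clause 6: 1 positive lit(s) -> Horn
Clause 7: 3 positive lit(s) -> not Horn
Clause 8: 1 positive lit(s) -> Horn
Total Horn clauses = 4.

4


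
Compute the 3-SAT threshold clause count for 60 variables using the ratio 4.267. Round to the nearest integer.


The 3-SAT phase transition occurs at approximately 4.267 clauses per variable.
m = 4.267 * 60 = 256.02.
Rounded to nearest integer: 256.

256


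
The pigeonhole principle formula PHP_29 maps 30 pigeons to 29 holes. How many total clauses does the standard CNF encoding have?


The PHP encoding has two parts:
1) At-least-one-hole clauses: 30 (one per pigeon, each with 29 literals).
2) At-most-one-pigeon-per-hole clauses: 29 holes * C(30,2) = 29 * 435 = 12615.
Total clauses = 30 + 12615 = 12645.

12645


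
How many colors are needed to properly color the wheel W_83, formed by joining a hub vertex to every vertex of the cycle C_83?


W_83 consists of the cycle C_83 together with a hub vertex adjacent to every cycle vertex.
The cycle C_83 needs 3 colors (odd cycle -> 3).
The hub is adjacent to every cycle vertex, so it must receive a new color distinct from all of them.
Chromatic number = 3 + 1 = 4.

4


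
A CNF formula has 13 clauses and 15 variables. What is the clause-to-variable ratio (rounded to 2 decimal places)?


Clause-to-variable ratio = clauses / variables.
13 / 15 = 0.87.

0.87


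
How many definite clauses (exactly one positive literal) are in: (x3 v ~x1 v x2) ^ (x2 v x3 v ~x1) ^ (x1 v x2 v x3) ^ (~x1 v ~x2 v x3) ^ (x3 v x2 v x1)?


A definite clause has exactly one positive literal.
Clause 1: 2 positive -> not definite
Clause 2: 2 positive -> not definite
Clause 3: 3 positive -> not definite
Clause 4: 1 positive -> definite
Clause 5: 3 positive -> not definite
Definite clause count = 1.

1


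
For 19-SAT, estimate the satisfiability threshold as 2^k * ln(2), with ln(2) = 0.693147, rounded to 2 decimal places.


Using the asymptotic formula: threshold ~ 2^k * ln(2).
2^19 = 524288.
524288 * 0.693147 = 363408.65.

363408.65


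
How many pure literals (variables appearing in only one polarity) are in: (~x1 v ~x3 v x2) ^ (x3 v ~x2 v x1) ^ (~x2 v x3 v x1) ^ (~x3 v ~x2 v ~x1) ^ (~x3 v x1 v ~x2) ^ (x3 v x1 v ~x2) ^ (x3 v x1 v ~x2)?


A pure literal appears in only one polarity across all clauses.
No pure literals found.
Count = 0.

0


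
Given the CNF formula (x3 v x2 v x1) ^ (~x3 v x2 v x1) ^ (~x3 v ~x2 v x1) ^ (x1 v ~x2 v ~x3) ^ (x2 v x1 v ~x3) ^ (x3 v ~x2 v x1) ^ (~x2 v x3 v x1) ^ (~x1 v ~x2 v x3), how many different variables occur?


Identify each distinct variable in the formula.
Variables found: x1, x2, x3.
Total distinct variables = 3.

3


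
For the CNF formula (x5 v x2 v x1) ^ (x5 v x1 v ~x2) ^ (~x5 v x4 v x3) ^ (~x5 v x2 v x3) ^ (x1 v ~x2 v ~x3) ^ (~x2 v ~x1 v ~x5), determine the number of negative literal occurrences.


Scan each clause for negated literals.
Clause 1: 0 negative; Clause 2: 1 negative; Clause 3: 1 negative; Clause 4: 1 negative; Clause 5: 2 negative; Clause 6: 3 negative.
Total negative literal occurrences = 8.

8


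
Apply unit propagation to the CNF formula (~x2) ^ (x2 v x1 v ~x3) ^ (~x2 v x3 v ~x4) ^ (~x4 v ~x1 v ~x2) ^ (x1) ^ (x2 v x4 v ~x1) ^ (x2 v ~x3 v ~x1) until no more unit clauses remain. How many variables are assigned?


Unit propagation repeatedly assigns the literal in any unit clause, then simplifies.
Assignments in order: x2 = F, x1 = T, x4 = T, x3 = F.
No further unit clauses remain.
Total variables assigned = 4.

4


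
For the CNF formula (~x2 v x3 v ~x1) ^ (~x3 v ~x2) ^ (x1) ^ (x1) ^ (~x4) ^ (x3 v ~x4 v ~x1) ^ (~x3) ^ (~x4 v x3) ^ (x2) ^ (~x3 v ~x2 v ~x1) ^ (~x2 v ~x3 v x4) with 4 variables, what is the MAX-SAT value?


Enumerate all 16 truth assignments.
For each, count how many of the 11 clauses are satisfied.
The formula is not fully satisfiable, so the maximum is below 11.
Maximum simultaneously satisfiable clauses = 10.

10


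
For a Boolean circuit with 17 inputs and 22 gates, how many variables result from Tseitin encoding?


The Tseitin transformation introduces one auxiliary variable per gate.
Total variables = inputs + gates = 17 + 22 = 39.

39


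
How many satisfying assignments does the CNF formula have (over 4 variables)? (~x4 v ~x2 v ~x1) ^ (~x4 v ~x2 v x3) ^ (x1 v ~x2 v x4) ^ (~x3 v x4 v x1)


Enumerate all 16 truth assignments over 4 variables.
Test each against every clause.
Satisfying assignments found: 10.

10


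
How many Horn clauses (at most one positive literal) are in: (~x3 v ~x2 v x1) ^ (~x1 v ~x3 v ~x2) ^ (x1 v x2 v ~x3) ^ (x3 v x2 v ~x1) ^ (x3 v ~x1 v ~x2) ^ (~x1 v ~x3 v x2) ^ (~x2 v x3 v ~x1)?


A Horn clause has at most one positive literal.
Clause 1: 1 positive lit(s) -> Horn
Clause 2: 0 positive lit(s) -> Horn
Clause 3: 2 positive lit(s) -> not Horn
Clause 4: 2 positive lit(s) -> not Horn
Clause 5: 1 positive lit(s) -> Horn
Clause 6: 1 positive lit(s) -> Horn
Clause 7: 1 positive lit(s) -> Horn
Total Horn clauses = 5.

5


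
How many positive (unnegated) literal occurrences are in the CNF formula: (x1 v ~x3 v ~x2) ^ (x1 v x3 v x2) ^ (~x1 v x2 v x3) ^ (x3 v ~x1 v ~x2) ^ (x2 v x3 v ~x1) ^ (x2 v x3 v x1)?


Scan each clause for unnegated literals.
Clause 1: 1 positive; Clause 2: 3 positive; Clause 3: 2 positive; Clause 4: 1 positive; Clause 5: 2 positive; Clause 6: 3 positive.
Total positive literal occurrences = 12.

12


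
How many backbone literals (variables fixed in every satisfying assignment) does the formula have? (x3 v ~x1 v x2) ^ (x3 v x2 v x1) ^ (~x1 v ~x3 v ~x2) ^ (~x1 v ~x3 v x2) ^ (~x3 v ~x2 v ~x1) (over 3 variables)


Find all satisfying assignments: 4 model(s).
Check which variables have the same value in every model.
No variable is fixed across all models.
Backbone size = 0.

0


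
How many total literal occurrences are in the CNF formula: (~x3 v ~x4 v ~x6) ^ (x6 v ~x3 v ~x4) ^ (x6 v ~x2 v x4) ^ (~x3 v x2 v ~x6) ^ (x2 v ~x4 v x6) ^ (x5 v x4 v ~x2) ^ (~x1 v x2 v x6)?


Clause lengths: 3, 3, 3, 3, 3, 3, 3.
Sum = 3 + 3 + 3 + 3 + 3 + 3 + 3 = 21.

21


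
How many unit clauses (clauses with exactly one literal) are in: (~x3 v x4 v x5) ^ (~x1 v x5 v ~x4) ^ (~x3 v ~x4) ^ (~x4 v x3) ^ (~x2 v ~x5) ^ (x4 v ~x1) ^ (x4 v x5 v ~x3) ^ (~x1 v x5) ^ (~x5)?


A unit clause contains exactly one literal.
Unit clauses found: (~x5).
Count = 1.

1


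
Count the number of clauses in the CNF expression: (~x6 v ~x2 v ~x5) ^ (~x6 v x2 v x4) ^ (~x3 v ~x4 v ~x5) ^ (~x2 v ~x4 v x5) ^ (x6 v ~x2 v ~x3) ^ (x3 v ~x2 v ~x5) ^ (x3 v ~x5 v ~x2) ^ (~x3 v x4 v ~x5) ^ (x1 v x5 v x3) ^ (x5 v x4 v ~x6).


Each group enclosed in parentheses joined by ^ is one clause.
Counting the conjuncts: 10 clauses.

10


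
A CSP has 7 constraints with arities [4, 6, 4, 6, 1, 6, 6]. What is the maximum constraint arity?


The arities are: 4, 6, 4, 6, 1, 6, 6.
Scan for the maximum value.
Maximum arity = 6.

6


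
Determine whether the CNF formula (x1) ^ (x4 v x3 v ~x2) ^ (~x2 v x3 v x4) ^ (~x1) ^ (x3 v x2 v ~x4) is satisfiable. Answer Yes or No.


Check all 16 possible truth assignments.
Number of satisfying assignments found: 0.
The formula is unsatisfiable.

No


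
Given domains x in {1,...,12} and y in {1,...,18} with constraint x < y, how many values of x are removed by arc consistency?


For the constraint x < y, x needs a supporting value in y's domain.
x can be at most 17 (one less than y's maximum).
Valid x values from domain: 12 out of 12.
Pruned = 12 - 12 = 0.

0


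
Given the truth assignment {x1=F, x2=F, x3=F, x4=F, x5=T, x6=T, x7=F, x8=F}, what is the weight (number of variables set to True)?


The weight is the number of variables assigned True.
True variables: x5, x6.
Weight = 2.

2


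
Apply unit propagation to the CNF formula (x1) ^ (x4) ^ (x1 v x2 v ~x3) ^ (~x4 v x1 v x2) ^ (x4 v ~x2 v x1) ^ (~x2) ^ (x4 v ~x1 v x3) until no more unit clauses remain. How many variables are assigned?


Unit propagation repeatedly assigns the literal in any unit clause, then simplifies.
Assignments in order: x1 = T, x4 = T, x2 = F.
No further unit clauses remain.
Total variables assigned = 3.

3


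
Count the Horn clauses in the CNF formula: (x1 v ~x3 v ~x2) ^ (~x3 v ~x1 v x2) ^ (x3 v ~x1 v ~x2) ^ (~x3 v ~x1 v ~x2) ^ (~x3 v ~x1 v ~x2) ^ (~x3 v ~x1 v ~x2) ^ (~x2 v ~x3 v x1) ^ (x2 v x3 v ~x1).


A Horn clause has at most one positive literal.
Clause 1: 1 positive lit(s) -> Horn
Clause 2: 1 positive lit(s) -> Horn
Clause 3: 1 positive lit(s) -> Horn
Clause 4: 0 positive lit(s) -> Horn
Clause 5: 0 positive lit(s) -> Horn
Clause 6: 0 positive lit(s) -> Horn
Clause 7: 1 positive lit(s) -> Horn
Clause 8: 2 positive lit(s) -> not Horn
Total Horn clauses = 7.

7


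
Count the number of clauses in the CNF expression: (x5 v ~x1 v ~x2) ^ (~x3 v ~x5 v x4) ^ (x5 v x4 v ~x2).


Each group enclosed in parentheses joined by ^ is one clause.
Counting the conjuncts: 3 clauses.

3


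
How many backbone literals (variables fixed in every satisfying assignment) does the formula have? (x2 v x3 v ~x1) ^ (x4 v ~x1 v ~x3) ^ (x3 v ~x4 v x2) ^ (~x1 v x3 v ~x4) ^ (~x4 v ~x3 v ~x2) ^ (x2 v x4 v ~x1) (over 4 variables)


Find all satisfying assignments: 8 model(s).
Check which variables have the same value in every model.
No variable is fixed across all models.
Backbone size = 0.

0


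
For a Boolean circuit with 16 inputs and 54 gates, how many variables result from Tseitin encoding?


The Tseitin transformation introduces one auxiliary variable per gate.
Total variables = inputs + gates = 16 + 54 = 70.

70


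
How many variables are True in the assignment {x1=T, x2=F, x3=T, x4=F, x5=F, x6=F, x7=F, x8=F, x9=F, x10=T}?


The weight is the number of variables assigned True.
True variables: x1, x3, x10.
Weight = 3.

3


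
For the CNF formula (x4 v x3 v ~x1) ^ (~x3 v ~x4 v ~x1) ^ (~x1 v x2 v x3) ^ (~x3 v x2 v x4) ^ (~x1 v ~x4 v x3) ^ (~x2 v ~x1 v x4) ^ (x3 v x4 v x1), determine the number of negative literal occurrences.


Scan each clause for negated literals.
Clause 1: 1 negative; Clause 2: 3 negative; Clause 3: 1 negative; Clause 4: 1 negative; Clause 5: 2 negative; Clause 6: 2 negative; Clause 7: 0 negative.
Total negative literal occurrences = 10.

10
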